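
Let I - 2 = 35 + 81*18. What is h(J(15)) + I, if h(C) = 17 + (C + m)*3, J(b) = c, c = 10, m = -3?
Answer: 1533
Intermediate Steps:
J(b) = 10
h(C) = 8 + 3*C (h(C) = 17 + (C - 3)*3 = 17 + (-3 + C)*3 = 17 + (-9 + 3*C) = 8 + 3*C)
I = 1495 (I = 2 + (35 + 81*18) = 2 + (35 + 1458) = 2 + 1493 = 1495)
h(J(15)) + I = (8 + 3*10) + 1495 = (8 + 30) + 1495 = 38 + 1495 = 1533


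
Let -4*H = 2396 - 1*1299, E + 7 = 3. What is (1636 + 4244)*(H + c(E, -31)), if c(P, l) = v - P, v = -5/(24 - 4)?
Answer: -1590540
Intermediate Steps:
E = -4 (E = -7 + 3 = -4)
v = -¼ (v = -5/20 = -5*1/20 = -¼ ≈ -0.25000)
H = -1097/4 (H = -(2396 - 1*1299)/4 = -(2396 - 1299)/4 = -¼*1097 = -1097/4 ≈ -274.25)
c(P, l) = -¼ - P
(1636 + 4244)*(H + c(E, -31)) = (1636 + 4244)*(-1097/4 + (-¼ - 1*(-4))) = 5880*(-1097/4 + (-¼ + 4)) = 5880*(-1097/4 + 15/4) = 5880*(-541/2) = -1590540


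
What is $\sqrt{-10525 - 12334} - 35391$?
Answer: $-35391 + i \sqrt{22859} \approx -35391.0 + 151.19 i$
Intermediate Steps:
$\sqrt{-10525 - 12334} - 35391 = \sqrt{-22859} - 35391 = i \sqrt{22859} - 35391 = -35391 + i \sqrt{22859}$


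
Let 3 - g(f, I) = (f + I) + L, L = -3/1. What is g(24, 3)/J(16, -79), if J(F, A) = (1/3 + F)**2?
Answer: -27/343 ≈ -0.078717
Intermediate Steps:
J(F, A) = (1/3 + F)**2
L = -3 (L = -3*1 = -3)
g(f, I) = 6 - I - f (g(f, I) = 3 - ((f + I) - 3) = 3 - ((I + f) - 3) = 3 - (-3 + I + f) = 3 + (3 - I - f) = 6 - I - f)
g(24, 3)/J(16, -79) = (6 - 1*3 - 1*24)/(((1 + 3*16)**2/9)) = (6 - 3 - 24)/(((1 + 48)**2/9)) = -21/((1/9)*49**2) = -21/((1/9)*2401) = -21/2401/9 = -21*9/2401 = -27/343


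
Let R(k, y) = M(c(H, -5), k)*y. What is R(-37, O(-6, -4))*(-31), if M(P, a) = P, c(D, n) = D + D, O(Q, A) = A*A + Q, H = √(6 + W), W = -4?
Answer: -620*√2 ≈ -876.81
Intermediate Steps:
H = √2 (H = √(6 - 4) = √2 ≈ 1.4142)
O(Q, A) = Q + A² (O(Q, A) = A² + Q = Q + A²)
c(D, n) = 2*D
R(k, y) = 2*y*√2 (R(k, y) = (2*√2)*y = 2*y*√2)
R(-37, O(-6, -4))*(-31) = (2*(-6 + (-4)²)*√2)*(-31) = (2*(-6 + 16)*√2)*(-31) = (2*10*√2)*(-31) = (20*√2)*(-31) = -620*√2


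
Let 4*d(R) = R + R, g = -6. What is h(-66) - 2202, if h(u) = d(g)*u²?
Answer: -15270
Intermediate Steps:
d(R) = R/2 (d(R) = (R + R)/4 = (2*R)/4 = R/2)
h(u) = -3*u² (h(u) = ((½)*(-6))*u² = -3*u²)
h(-66) - 2202 = -3*(-66)² - 2202 = -3*4356 - 2202 = -13068 - 2202 = -15270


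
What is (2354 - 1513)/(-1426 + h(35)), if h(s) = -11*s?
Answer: -841/1811 ≈ -0.46438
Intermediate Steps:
(2354 - 1513)/(-1426 + h(35)) = (2354 - 1513)/(-1426 - 11*35) = 841/(-1426 - 385) = 841/(-1811) = 841*(-1/1811) = -841/1811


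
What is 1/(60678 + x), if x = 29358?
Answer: 1/90036 ≈ 1.1107e-5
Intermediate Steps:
1/(60678 + x) = 1/(60678 + 29358) = 1/90036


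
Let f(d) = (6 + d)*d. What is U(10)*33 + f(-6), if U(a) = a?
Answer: 330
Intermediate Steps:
f(d) = d*(6 + d)
U(10)*33 + f(-6) = 10*33 - 6*(6 - 6) = 330 - 6*0 = 330 + 0 = 330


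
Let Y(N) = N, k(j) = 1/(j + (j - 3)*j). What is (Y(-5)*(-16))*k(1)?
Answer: -80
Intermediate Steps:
k(j) = 1/(j + j*(-3 + j)) (k(j) = 1/(j + (-3 + j)*j) = 1/(j + j*(-3 + j)))
(Y(-5)*(-16))*k(1) = (-5*(-16))*(1/(1*(-2 + 1))) = 80*(1/(-1)) = 80*(1*(-1)) = 80*(-1) = -80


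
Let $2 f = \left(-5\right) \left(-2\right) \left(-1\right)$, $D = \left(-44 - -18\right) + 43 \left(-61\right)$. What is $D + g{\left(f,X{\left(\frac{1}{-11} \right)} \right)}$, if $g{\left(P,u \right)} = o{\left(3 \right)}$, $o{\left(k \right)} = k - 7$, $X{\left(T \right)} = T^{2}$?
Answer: $-2653$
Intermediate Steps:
$D = -2649$ ($D = \left(-44 + 18\right) - 2623 = -26 - 2623 = -2649$)
$o{\left(k \right)} = -7 + k$ ($o{\left(k \right)} = k - 7 = -7 + k$)
$f = -5$ ($f = \frac{\left(-5\right) \left(-2\right) \left(-1\right)}{2} = \frac{10 \left(-1\right)}{2} = \frac{1}{2} \left(-10\right) = -5$)
$g{\left(P,u \right)} = -4$ ($g{\left(P,u \right)} = -7 + 3 = -4$)
$D + g{\left(f,X{\left(\frac{1}{-11} \right)} \right)} = -2649 - 4 = -2653$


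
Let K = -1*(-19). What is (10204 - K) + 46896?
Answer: 57081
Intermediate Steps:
K = 19
(10204 - K) + 46896 = (10204 - 1*19) + 46896 = (10204 - 19) + 46896 = 10185 + 46896 = 57081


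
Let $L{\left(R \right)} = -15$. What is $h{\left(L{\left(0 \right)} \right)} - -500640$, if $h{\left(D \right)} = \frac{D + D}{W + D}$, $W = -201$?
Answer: $\frac{18023045}{36} \approx 5.0064 \cdot 10^{5}$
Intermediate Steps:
$h{\left(D \right)} = \frac{2 D}{-201 + D}$ ($h{\left(D \right)} = \frac{D + D}{-201 + D} = \frac{2 D}{-201 + D}$)
$h{\left(L{\left(0 \right)} \right)} - -500640 = 2 \left(-15\right) \frac{1}{-201 - 15} - -500640 = 2 \left(-15\right) \frac{1}{-216} + 500640 = 2 \left(-15\right) \left(- \frac{1}{216}\right) + 500640 = \frac{5}{36} + 500640 = \frac{18023045}{36}$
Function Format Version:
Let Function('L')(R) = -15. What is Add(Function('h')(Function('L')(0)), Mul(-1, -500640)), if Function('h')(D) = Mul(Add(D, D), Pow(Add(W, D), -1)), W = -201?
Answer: Rational(18023045, 36) ≈ 5.0064e+5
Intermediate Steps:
Function('h')(D) = Mul(2, D, Pow(Add(-201, D), -1)) (Function('h')(D) = Mul(Add(D, D), Pow(Add(-201, D), -1)) = Mul(Mul(2, D), Pow(Add(-201, D), -1)) = Mul(2, D, Pow(Add(-201, D), -1)))
Add(Function('h')(Function('L')(0)), Mul(-1, -500640)) = Add(Mul(2, -15, Pow(Add(-201, -15), -1)), Mul(-1, -500640)) = Add(Mul(2, -15, Pow(-216, -1)), 500640) = Add(Mul(2, -15, Rational(-1, 216)), 500640) = Add(Rational(5, 36), 500640) = Rational(18023045, 36)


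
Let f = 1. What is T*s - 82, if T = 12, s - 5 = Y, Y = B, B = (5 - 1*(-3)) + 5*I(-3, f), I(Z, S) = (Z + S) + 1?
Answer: 14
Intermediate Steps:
I(Z, S) = 1 + S + Z (I(Z, S) = (S + Z) + 1 = 1 + S + Z)
B = 3 (B = (5 - 1*(-3)) + 5*(1 + 1 - 3) = (5 + 3) + 5*(-1) = 8 - 5 = 3)
Y = 3
s = 8 (s = 5 + 3 = 8)
T*s - 82 = 12*8 - 82 = 96 - 82 = 14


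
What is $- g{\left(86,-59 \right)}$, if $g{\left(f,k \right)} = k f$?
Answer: $5074$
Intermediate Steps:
$g{\left(f,k \right)} = f k$
$- g{\left(86,-59 \right)} = - 86 \left(-59\right) = \left(-1\right) \left(-5074\right) = 5074$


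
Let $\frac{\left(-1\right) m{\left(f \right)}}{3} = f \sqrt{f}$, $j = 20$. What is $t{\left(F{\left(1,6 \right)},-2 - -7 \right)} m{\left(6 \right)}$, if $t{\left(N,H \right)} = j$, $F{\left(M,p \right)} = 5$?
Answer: $- 360 \sqrt{6} \approx -881.82$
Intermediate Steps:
$t{\left(N,H \right)} = 20$
$m{\left(f \right)} = - 3 f^{\frac{3}{2}}$ ($m{\left(f \right)} = - 3 f \sqrt{f} = - 3 f^{\frac{3}{2}}$)
$t{\left(F{\left(1,6 \right)},-2 - -7 \right)} m{\left(6 \right)} = 20 \left(- 3 \cdot 6^{\frac{3}{2}}\right) = 20 \left(- 3 \cdot 6 \sqrt{6}\right) = 20 \left(- 18 \sqrt{6}\right) = - 360 \sqrt{6}$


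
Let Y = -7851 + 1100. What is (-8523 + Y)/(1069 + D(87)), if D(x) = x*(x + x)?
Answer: -15274/16207 ≈ -0.94243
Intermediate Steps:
D(x) = 2*x**2 (D(x) = x*(2*x) = 2*x**2)
Y = -6751
(-8523 + Y)/(1069 + D(87)) = (-8523 - 6751)/(1069 + 2*87**2) = -15274/(1069 + 2*7569) = -15274/(1069 + 15138) = -15274/16207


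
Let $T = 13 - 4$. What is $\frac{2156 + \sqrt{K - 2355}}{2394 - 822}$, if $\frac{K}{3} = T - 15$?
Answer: $\frac{539}{393} + \frac{i \sqrt{2373}}{1572} \approx 1.3715 + 0.030988 i$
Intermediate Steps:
$T = 9$
$K = -18$ ($K = 3 \left(9 - 15\right) = 3 \left(-6\right) = -18$)
$\frac{2156 + \sqrt{K - 2355}}{2394 - 822} = \frac{2156 + \sqrt{-18 - 2355}}{2394 - 822} = \frac{2156 + \sqrt{-2373}}{1572} = \left(2156 + i \sqrt{2373}\right) \frac{1}{1572} = \frac{539}{393} + \frac{i \sqrt{2373}}{1572}$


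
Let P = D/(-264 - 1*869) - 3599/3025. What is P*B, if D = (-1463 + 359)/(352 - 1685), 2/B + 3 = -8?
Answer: 988885402/4568624225 ≈ 0.21645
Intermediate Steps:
B = -2/11 (B = 2/(-3 - 8) = 2/(-11) = 2*(-1/11) = -2/11 ≈ -0.18182)
D = 1104/1333 (D = -1104/(-1333) = -1104*(-1/1333) = 1104/1333 ≈ 0.82821)
P = -494442701/415329475 (P = 1104/(1333*(-264 - 1*869)) - 3599/3025 = 1104/(1333*(-264 - 869)) - 3599*1/3025 = (1104/1333)/(-1133) - 3599/3025 = (1104/1333)*(-1/1133) - 3599/3025 = -1104/1510289 - 3599/3025 = -494442701/415329475 ≈ -1.1905)
P*B = -494442701/415329475*(-2/11) = 988885402/4568624225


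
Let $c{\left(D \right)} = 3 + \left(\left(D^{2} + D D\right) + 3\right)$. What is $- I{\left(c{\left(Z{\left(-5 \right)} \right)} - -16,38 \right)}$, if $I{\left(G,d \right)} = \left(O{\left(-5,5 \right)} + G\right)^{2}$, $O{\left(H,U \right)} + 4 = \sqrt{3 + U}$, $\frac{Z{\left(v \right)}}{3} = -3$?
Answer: $-32408 - 720 \sqrt{2} \approx -33426.0$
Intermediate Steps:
$Z{\left(v \right)} = -9$ ($Z{\left(v \right)} = 3 \left(-3\right) = -9$)
$c{\left(D \right)} = 6 + 2 D^{2}$ ($c{\left(D \right)} = 3 + \left(\left(D^{2} + D^{2}\right) + 3\right) = 3 + \left(2 D^{2} + 3\right) = 3 + \left(3 + 2 D^{2}\right) = 6 + 2 D^{2}$)
$O{\left(H,U \right)} = -4 + \sqrt{3 + U}$
$I{\left(G,d \right)} = \left(-4 + G + 2 \sqrt{2}\right)^{2}$ ($I{\left(G,d \right)} = \left(\left(-4 + \sqrt{3 + 5}\right) + G\right)^{2} = \left(\left(-4 + \sqrt{8}\right) + G\right)^{2} = \left(\left(-4 + 2 \sqrt{2}\right) + G\right)^{2} = \left(-4 + G + 2 \sqrt{2}\right)^{2}$)
$- I{\left(c{\left(Z{\left(-5 \right)} \right)} - -16,38 \right)} = - \left(-4 + \left(\left(6 + 2 \left(-9\right)^{2}\right) - -16\right) + 2 \sqrt{2}\right)^{2} = - \left(-4 + \left(\left(6 + 2 \cdot 81\right) + 16\right) + 2 \sqrt{2}\right)^{2} = - \left(-4 + \left(\left(6 + 162\right) + 16\right) + 2 \sqrt{2}\right)^{2} = - \left(-4 + \left(168 + 16\right) + 2 \sqrt{2}\right)^{2} = - \left(-4 + 184 + 2 \sqrt{2}\right)^{2} = - \left(180 + 2 \sqrt{2}\right)^{2}$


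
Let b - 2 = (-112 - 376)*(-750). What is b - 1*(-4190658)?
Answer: 4556660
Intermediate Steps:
b = 366002 (b = 2 + (-112 - 376)*(-750) = 2 - 488*(-750) = 2 + 366000 = 366002)
b - 1*(-4190658) = 366002 - 1*(-4190658) = 366002 + 4190658 = 4556660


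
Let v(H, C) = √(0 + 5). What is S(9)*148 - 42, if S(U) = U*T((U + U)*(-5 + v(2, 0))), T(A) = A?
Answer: -119922 + 23976*√5 ≈ -66310.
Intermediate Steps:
v(H, C) = √5
S(U) = 2*U²*(-5 + √5) (S(U) = U*((U + U)*(-5 + √5)) = U*((2*U)*(-5 + √5)) = U*(2*U*(-5 + √5)) = 2*U²*(-5 + √5))
S(9)*148 - 42 = (2*9²*(-5 + √5))*148 - 42 = (2*81*(-5 + √5))*148 - 42 = (-810 + 162*√5)*148 - 42 = (-119880 + 23976*√5) - 42 = -119922 + 23976*√5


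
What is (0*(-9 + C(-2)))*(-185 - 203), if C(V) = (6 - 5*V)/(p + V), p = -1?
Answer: 0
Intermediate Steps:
C(V) = (6 - 5*V)/(-1 + V)
(0*(-9 + C(-2)))*(-185 - 203) = (0*(-9 + (6 - 5*(-2))/(-1 - 2)))*(-185 - 203) = (0*(-9 + (6 + 10)/(-3)))*(-388) = (0*(-9 - ⅓*16))*(-388) = (0*(-9 - 16/3))*(-388) = (0*(-43/3))*(-388) = 0*(-388) = 0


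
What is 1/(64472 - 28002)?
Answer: 1/36470 ≈ 2.7420e-5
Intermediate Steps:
1/(64472 - 28002) = 1/36470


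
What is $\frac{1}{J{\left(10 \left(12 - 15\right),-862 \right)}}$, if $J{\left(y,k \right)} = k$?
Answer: $- \frac{1}{862} \approx -0.0011601$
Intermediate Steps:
$\frac{1}{J{\left(10 \left(12 - 15\right),-862 \right)}} = \frac{1}{-862} = - \frac{1}{862}$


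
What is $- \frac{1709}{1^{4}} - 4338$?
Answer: $-6047$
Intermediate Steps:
$- \frac{1709}{1^{4}} - 4338 = - \frac{1709}{1} - 4338 = \left(-1709\right) 1 - 4338 = -1709 - 4338 = -6047$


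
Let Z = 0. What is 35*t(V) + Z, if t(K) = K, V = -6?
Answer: -210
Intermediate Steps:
35*t(V) + Z = 35*(-6) + 0 = -210 + 0 = -210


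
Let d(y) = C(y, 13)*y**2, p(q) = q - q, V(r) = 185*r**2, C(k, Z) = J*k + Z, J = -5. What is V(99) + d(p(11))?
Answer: 1813185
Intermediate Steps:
C(k, Z) = Z - 5*k (C(k, Z) = -5*k + Z = Z - 5*k)
p(q) = 0
d(y) = y**2*(13 - 5*y) (d(y) = (13 - 5*y)*y**2 = y**2*(13 - 5*y))
V(99) + d(p(11)) = 185*99**2 + 0**2*(13 - 5*0) = 185*9801 + 0*(13 + 0) = 1813185 + 0*13 = 1813185 + 0 = 1813185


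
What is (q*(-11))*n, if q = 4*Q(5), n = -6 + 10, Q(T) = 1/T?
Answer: -176/5 ≈ -35.200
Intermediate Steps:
Q(T) = 1/T
n = 4
q = 4/5 ≈ 0.80000
(q*(-11))*n = ((4/5)*(-11))*4 = -44/5*4 = -176/5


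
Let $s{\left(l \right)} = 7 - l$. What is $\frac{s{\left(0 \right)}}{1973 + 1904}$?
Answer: $\frac{7}{3877} \approx 0.0018055$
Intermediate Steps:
$\frac{s{\left(0 \right)}}{1973 + 1904} = \frac{7 - 0}{1973 + 1904} = \frac{7 + 0}{3877} = \frac{1}{3877} \cdot 7 = \frac{7}{3877}$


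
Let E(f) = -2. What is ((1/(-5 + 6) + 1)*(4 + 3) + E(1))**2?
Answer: 144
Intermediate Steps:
((1/(-5 + 6) + 1)*(4 + 3) + E(1))**2 = ((1/(-5 + 6) + 1)*(4 + 3) - 2)**2 = ((1/1 + 1)*7 - 2)**2 = ((1 + 1)*7 - 2)**2 = (2*7 - 2)**2 = (14 - 2)**2 = 12**2 = 144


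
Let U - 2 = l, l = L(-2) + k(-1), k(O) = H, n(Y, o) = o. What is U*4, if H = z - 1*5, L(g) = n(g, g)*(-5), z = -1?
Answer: 24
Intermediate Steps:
L(g) = -5*g (L(g) = g*(-5) = -5*g)
H = -6 (H = -1 - 1*5 = -1 - 5 = -6)
k(O) = -6
l = 4 (l = -5*(-2) - 6 = 10 - 6 = 4)
U = 6 (U = 2 + 4 = 6)
U*4 = 6*4 = 24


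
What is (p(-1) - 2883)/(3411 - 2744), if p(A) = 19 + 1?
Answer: -2863/667 ≈ -4.2924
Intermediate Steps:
p(A) = 20
(p(-1) - 2883)/(3411 - 2744) = (20 - 2883)/(3411 - 2744) = -2863/667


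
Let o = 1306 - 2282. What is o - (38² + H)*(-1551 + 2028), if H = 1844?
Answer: -1569352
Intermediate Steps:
o = -976
o - (38² + H)*(-1551 + 2028) = -976 - (38² + 1844)*(-1551 + 2028) = -976 - (1444 + 1844)*477 = -976 - 3288*477 = -976 - 1*1568376 = -976 - 1568376 = -1569352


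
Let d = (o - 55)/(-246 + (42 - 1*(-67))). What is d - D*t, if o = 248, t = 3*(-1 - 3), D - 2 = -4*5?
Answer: -29785/137 ≈ -217.41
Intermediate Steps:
D = -18 (D = 2 - 4*5 = 2 - 20 = -18)
t = -12 (t = 3*(-4) = -12)
d = -193/137 (d = (248 - 55)/(-246 + (42 - 1*(-67))) = 193/(-246 + (42 + 67)) = 193/(-246 + 109) = 193/(-137) = 193*(-1/137) = -193/137 ≈ -1.4088)
d - D*t = -193/137 - (-18)*(-12) = -193/137 - 1*216 = -193/137 - 216 = -29785/137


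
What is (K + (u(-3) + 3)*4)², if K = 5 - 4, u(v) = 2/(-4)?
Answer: 121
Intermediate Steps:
u(v) = -½ (u(v) = 2*(-¼) = -½)
K = 1
(K + (u(-3) + 3)*4)² = (1 + (-½ + 3)*4)² = (1 + (5/2)*4)² = (1 + 10)² = 11² = 121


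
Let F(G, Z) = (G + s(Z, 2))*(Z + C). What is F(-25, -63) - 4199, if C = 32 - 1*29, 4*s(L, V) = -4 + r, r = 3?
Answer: -2684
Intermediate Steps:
s(L, V) = -1/4 (s(L, V) = (-4 + 3)/4 = (1/4)*(-1) = -1/4)
C = 3 (C = 32 - 29 = 3)
F(G, Z) = (3 + Z)*(-1/4 + G) (F(G, Z) = (G - 1/4)*(Z + 3) = (-1/4 + G)*(3 + Z) = (3 + Z)*(-1/4 + G))
F(-25, -63) - 4199 = (-3/4 + 3*(-25) - 1/4*(-63) - 25*(-63)) - 4199 = (-3/4 - 75 + 63/4 + 1575) - 4199 = 1515 - 4199 = -2684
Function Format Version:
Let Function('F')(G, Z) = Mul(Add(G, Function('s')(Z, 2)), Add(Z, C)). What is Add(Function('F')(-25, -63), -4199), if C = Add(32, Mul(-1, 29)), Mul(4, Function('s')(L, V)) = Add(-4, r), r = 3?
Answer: -2684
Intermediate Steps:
Function('s')(L, V) = Rational(-1, 4) (Function('s')(L, V) = Mul(Rational(1, 4), Add(-4, 3)) = Mul(Rational(1, 4), -1) = Rational(-1, 4))
C = 3 (C = Add(32, -29) = 3)
Function('F')(G, Z) = Mul(Add(3, Z), Add(Rational(-1, 4), G)) (Function('F')(G, Z) = Mul(Add(G, Rational(-1, 4)), Add(Z, 3)) = Mul(Add(Rational(-1, 4), G), Add(3, Z)) = Mul(Add(3, Z), Add(Rational(-1, 4), G)))
Add(Function('F')(-25, -63), -4199) = Add(Add(Rational(-3, 4), Mul(3, -25), Mul(Rational(-1, 4), -63), Mul(-25, -63)), -4199) = Add(Add(Rational(-3, 4), -75, Rational(63, 4), 1575), -4199) = Add(1515, -4199) = -2684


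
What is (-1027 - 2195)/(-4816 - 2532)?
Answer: 1611/3674 ≈ 0.43849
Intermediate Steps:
(-1027 - 2195)/(-4816 - 2532) = -3222/(-7348) = -3222*(-1/7348) = 1611/3674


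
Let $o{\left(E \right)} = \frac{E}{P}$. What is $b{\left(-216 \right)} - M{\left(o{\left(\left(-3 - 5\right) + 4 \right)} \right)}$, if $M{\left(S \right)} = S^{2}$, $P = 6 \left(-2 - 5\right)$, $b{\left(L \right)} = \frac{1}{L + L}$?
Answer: $- \frac{241}{21168} \approx -0.011385$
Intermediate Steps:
$b{\left(L \right)} = \frac{1}{2 L}$
$P = -42$ ($P = 6 \left(-7\right) = -42$)
$o{\left(E \right)} = - \frac{E}{42}$ ($o{\left(E \right)} = \frac{E}{-42} = E \left(- \frac{1}{42}\right) = - \frac{E}{42}$)
$b{\left(-216 \right)} - M{\left(o{\left(\left(-3 - 5\right) + 4 \right)} \right)} = \frac{1}{2 \left(-216\right)} - \left(- \frac{\left(-3 - 5\right) + 4}{42}\right)^{2} = \frac{1}{2} \left(- \frac{1}{216}\right) - \left(- \frac{-8 + 4}{42}\right)^{2} = - \frac{1}{432} - \left(\left(- \frac{1}{42}\right) \left(-4\right)\right)^{2} = - \frac{1}{432} - \left(\frac{2}{21}\right)^{2} = - \frac{1}{432} - \frac{4}{441} = - \frac{241}{21168}$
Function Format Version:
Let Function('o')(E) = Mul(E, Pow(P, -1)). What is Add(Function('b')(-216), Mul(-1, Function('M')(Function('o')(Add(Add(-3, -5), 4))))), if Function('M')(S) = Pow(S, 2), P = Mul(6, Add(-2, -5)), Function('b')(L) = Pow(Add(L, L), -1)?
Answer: Rational(-241, 21168) ≈ -0.011385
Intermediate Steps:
Function('b')(L) = Mul(Rational(1, 2), Pow(L, -1)) (Function('b')(L) = Pow(Mul(2, L), -1) = Mul(Rational(1, 2), Pow(L, -1)))
P = -42 (P = Mul(6, -7) = -42)
Function('o')(E) = Mul(Rational(-1, 42), E) (Function('o')(E) = Mul(E, Pow(-42, -1)) = Mul(E, Rational(-1, 42)) = Mul(Rational(-1, 42), E))
Add(Function('b')(-216), Mul(-1, Function('M')(Function('o')(Add(Add(-3, -5), 4))))) = Add(Mul(Rational(1, 2), Pow(-216, -1)), Mul(-1, Pow(Mul(Rational(-1, 42), Add(Add(-3, -5), 4)), 2))) = Add(Mul(Rational(1, 2), Rational(-1, 216)), Mul(-1, Pow(Mul(Rational(-1, 42), Add(-8, 4)), 2))) = Add(Rational(-1, 432), Mul(-1, Pow(Mul(Rational(-1, 42), -4), 2))) = Add(Rational(-1, 432), Mul(-1, Pow(Rational(2, 21), 2))) = Add(Rational(-1, 432), Mul(-1, Rational(4, 441))) = Add(Rational(-1, 432), Rational(-4, 441)) = Rational(-241, 21168)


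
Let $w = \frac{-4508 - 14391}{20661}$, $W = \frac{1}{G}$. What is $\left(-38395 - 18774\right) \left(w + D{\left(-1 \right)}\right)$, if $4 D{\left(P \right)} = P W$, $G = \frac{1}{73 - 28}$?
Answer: $\frac{57474339629}{82644} \approx 6.9545 \cdot 10^{5}$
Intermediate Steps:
$G = \frac{1}{45} \approx 0.022222$
$W = 45$ ($W = \frac{1}{\frac{1}{45}} = 45$)
$w = - \frac{18899}{20661}$ ($w = \left(-4508 - 14391\right) \frac{1}{20661} = \left(-18899\right) \frac{1}{20661} = - \frac{18899}{20661} \approx -0.91472$)
$D{\left(P \right)} = \frac{45 P}{4}$ ($D{\left(P \right)} = \frac{P 45}{4} = \frac{45 P}{4}$)
$\left(-38395 - 18774\right) \left(w + D{\left(-1 \right)}\right) = \left(-38395 - 18774\right) \left(- \frac{18899}{20661} + \frac{45}{4} \left(-1\right)\right) = - 57169 \left(- \frac{18899}{20661} - \frac{45}{4}\right) = \left(-57169\right) \left(- \frac{1005341}{82644}\right) = \frac{57474339629}{82644}$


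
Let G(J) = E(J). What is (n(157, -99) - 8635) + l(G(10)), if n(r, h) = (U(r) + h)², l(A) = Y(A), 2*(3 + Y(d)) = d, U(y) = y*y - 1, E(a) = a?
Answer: 602644768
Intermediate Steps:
G(J) = J
U(y) = -1 + y² (U(y) = y² - 1 = -1 + y²)
Y(d) = -3 + d/2
l(A) = -3 + A/2
n(r, h) = (-1 + h + r²)² (n(r, h) = ((-1 + r²) + h)² = (-1 + h + r²)²)
(n(157, -99) - 8635) + l(G(10)) = ((-1 - 99 + 157²)² - 8635) + (-3 + (½)*10) = ((-1 - 99 + 24649)² - 8635) + (-3 + 5) = (24549² - 8635) + 2 = (602653401 - 8635) + 2 = 602644766 + 2 = 602644768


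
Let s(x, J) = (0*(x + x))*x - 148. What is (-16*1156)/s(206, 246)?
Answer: 4624/37 ≈ 124.97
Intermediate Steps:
s(x, J) = -148 (s(x, J) = (0*(2*x))*x - 148 = 0*x - 148 = 0 - 148 = -148)
(-16*1156)/s(206, 246) = -16*1156/(-148) = -18496*(-1/148) = 4624/37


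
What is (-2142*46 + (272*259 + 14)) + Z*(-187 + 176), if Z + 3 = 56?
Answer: -28653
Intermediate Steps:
Z = 53 (Z = -3 + 56 = 53)
(-2142*46 + (272*259 + 14)) + Z*(-187 + 176) = (-2142*46 + (272*259 + 14)) + 53*(-187 + 176) = (-98532 + (70448 + 14)) + 53*(-11) = (-98532 + 70462) - 583 = -28070 - 583 = -28653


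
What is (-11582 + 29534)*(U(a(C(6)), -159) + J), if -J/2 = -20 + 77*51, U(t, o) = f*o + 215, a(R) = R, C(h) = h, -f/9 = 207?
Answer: 5181270336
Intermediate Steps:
f = -1863 (f = -9*207 = -1863)
U(t, o) = 215 - 1863*o (U(t, o) = -1863*o + 215 = 215 - 1863*o)
J = -7814 (J = -2*(-20 + 77*51) = -2*(-20 + 3927) = -2*3907 = -7814)
(-11582 + 29534)*(U(a(C(6)), -159) + J) = (-11582 + 29534)*((215 - 1863*(-159)) - 7814) = 17952*((215 + 296217) - 7814) = 17952*(296432 - 7814) = 17952*288618 = 5181270336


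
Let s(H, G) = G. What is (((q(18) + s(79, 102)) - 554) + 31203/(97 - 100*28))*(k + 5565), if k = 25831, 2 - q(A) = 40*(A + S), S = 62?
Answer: -103577005196/901 ≈ -1.1496e+8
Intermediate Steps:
q(A) = -2478 - 40*A (q(A) = 2 - 40*(A + 62) = 2 - 40*(62 + A) = 2 - (2480 + 40*A) = 2 + (-2480 - 40*A) = -2478 - 40*A)
(((q(18) + s(79, 102)) - 554) + 31203/(97 - 100*28))*(k + 5565) = ((((-2478 - 40*18) + 102) - 554) + 31203/(97 - 100*28))*(25831 + 5565) = ((((-2478 - 720) + 102) - 554) + 31203/(97 - 2800))*31396 = (((-3198 + 102) - 554) + 31203/(-2703))*31396 = ((-3096 - 554) + 31203*(-1/2703))*31396 = (-3650 - 10401/901)*31396 = -3299051/901*31396 = -103577005196/901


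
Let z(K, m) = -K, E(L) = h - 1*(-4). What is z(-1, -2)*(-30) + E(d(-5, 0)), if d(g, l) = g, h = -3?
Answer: -29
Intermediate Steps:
E(L) = 1 (E(L) = -3 - 1*(-4) = -3 + 4 = 1)
z(-1, -2)*(-30) + E(d(-5, 0)) = -1*(-1)*(-30) + 1 = 1*(-30) + 1 = -30 + 1 = -29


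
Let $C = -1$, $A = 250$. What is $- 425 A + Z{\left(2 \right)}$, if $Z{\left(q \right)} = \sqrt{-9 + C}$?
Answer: $-106250 + i \sqrt{10} \approx -1.0625 \cdot 10^{5} + 3.1623 i$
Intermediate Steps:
$Z{\left(q \right)} = i \sqrt{10}$ ($Z{\left(q \right)} = \sqrt{-9 - 1} = \sqrt{-10} = i \sqrt{10}$)
$- 425 A + Z{\left(2 \right)} = \left(-425\right) 250 + i \sqrt{10} = -106250 + i \sqrt{10}$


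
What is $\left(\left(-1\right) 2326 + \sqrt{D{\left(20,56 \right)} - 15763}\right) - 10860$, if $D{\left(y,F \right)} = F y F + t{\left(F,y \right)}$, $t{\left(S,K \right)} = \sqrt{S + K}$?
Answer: $-13186 + \sqrt{46957 + 2 \sqrt{19}} \approx -12969.0$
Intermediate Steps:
$t{\left(S,K \right)} = \sqrt{K + S}$
$D{\left(y,F \right)} = \sqrt{F + y} + y F^{2}$ ($D{\left(y,F \right)} = F y F + \sqrt{y + F} = y F^{2} + \sqrt{F + y} = \sqrt{F + y} + y F^{2}$)
$\left(\left(-1\right) 2326 + \sqrt{D{\left(20,56 \right)} - 15763}\right) - 10860 = \left(\left(-1\right) 2326 + \sqrt{\left(\sqrt{56 + 20} + 20 \cdot 56^{2}\right) - 15763}\right) - 10860 = \left(-2326 + \sqrt{\left(\sqrt{76} + 20 \cdot 3136\right) - 15763}\right) - 10860 = \left(-2326 + \sqrt{\left(2 \sqrt{19} + 62720\right) - 15763}\right) - 10860 = \left(-2326 + \sqrt{\left(62720 + 2 \sqrt{19}\right) - 15763}\right) - 10860 = \left(-2326 + \sqrt{46957 + 2 \sqrt{19}}\right) - 10860 = -13186 + \sqrt{46957 + 2 \sqrt{19}}$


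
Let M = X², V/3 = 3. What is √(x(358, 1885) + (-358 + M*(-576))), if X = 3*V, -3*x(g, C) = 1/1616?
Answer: I*√617341343631/1212 ≈ 648.28*I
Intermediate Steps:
V = 9 (V = 3*3 = 9)
x(g, C) = -1/4848 (x(g, C) = -⅓/1616 = -⅓*1/1616 = -1/4848)
X = 27 (X = 3*9 = 27)
M = 729 (M = 27² = 729)
√(x(358, 1885) + (-358 + M*(-576))) = √(-1/4848 + (-358 + 729*(-576))) = √(-1/4848 + (-358 - 419904)) = √(-1/4848 - 420262) = √(-2037430177/4848) = I*√617341343631/1212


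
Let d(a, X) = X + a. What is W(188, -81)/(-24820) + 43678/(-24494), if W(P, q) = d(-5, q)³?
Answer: 1811933463/75992635 ≈ 23.844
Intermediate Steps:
W(P, q) = (-5 + q)³ (W(P, q) = (q - 5)³ = (-5 + q)³)
W(188, -81)/(-24820) + 43678/(-24494) = (-5 - 81)³/(-24820) + 43678/(-24494) = (-86)³*(-1/24820) + 43678*(-1/24494) = -636056*(-1/24820) - 21839/12247 = 159014/6205 - 21839/12247 = 1811933463/75992635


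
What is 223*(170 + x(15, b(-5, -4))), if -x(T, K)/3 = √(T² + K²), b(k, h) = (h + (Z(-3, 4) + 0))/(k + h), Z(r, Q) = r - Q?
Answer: 37910 - 223*√18346/3 ≈ 27842.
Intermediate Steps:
b(k, h) = (-7 + h)/(h + k) (b(k, h) = (h + ((-3 - 1*4) + 0))/(k + h) = (h + ((-3 - 4) + 0))/(h + k) = (h + (-7 + 0))/(h + k) = (h - 7)/(h + k) = (-7 + h)/(h + k))
x(T, K) = -3*√(K² + T²) (x(T, K) = -3*√(T² + K²) = -3*√(K² + T²))
223*(170 + x(15, b(-5, -4))) = 223*(170 - 3*√(((-7 - 4)/(-4 - 5))² + 15²)) = 223*(170 - 3*√((-11/(-9))² + 225)) = 223*(170 - 3*√((-⅑*(-11))² + 225)) = 223*(170 - 3*√((11/9)² + 225)) = 223*(170 - 3*√(121/81 + 225)) = 223*(170 - √18346/3) = 37910 - 223*√18346/3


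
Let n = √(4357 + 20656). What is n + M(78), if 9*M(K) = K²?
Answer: 676 + √25013 ≈ 834.16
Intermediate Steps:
M(K) = K²/9
n = √25013 ≈ 158.16
n + M(78) = √25013 + (⅑)*78² = √25013 + (⅑)*6084 = √25013 + 676 = 676 + √25013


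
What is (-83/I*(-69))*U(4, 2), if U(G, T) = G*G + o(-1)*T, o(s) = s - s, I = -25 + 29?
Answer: 22908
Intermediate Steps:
I = 4
o(s) = 0
U(G, T) = G**2 (U(G, T) = G*G + 0*T = G**2 + 0 = G**2)
(-83/I*(-69))*U(4, 2) = (-83/4*(-69))*4**2 = (-83*1/4*(-69))*16 = -83/4*(-69)*16 = (5727/4)*16 = 22908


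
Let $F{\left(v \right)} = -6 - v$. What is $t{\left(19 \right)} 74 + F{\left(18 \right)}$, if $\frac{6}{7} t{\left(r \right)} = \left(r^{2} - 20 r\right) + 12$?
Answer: $- \frac{1885}{3} \approx -628.33$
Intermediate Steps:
$t{\left(r \right)} = 14 - \frac{70 r}{3} + \frac{7 r^{2}}{6}$ ($t{\left(r \right)} = \frac{7 \left(\left(r^{2} - 20 r\right) + 12\right)}{6} = \frac{7 \left(12 + r^{2} - 20 r\right)}{6} = 14 - \frac{70 r}{3} + \frac{7 r^{2}}{6}$)
$t{\left(19 \right)} 74 + F{\left(18 \right)} = \left(14 - \frac{1330}{3} + \frac{7 \cdot 19^{2}}{6}\right) 74 - 24 = \left(14 - \frac{1330}{3} + \frac{7}{6} \cdot 361\right) 74 - 24 = \left(14 - \frac{1330}{3} + \frac{2527}{6}\right) 74 - 24 = \left(- \frac{49}{6}\right) 74 - 24 = - \frac{1813}{3} - 24 = - \frac{1885}{3}$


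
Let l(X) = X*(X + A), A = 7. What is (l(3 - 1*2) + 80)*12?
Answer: 1056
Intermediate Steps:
l(X) = X*(7 + X) (l(X) = X*(X + 7) = X*(7 + X))
(l(3 - 1*2) + 80)*12 = ((3 - 1*2)*(7 + (3 - 1*2)) + 80)*12 = ((3 - 2)*(7 + (3 - 2)) + 80)*12 = (1*(7 + 1) + 80)*12 = (1*8 + 80)*12 = (8 + 80)*12 = 88*12 = 1056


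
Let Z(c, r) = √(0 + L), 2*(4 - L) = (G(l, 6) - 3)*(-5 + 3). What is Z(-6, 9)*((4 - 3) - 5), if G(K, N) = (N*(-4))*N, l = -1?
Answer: -4*I*√143 ≈ -47.833*I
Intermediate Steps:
G(K, N) = -4*N² (G(K, N) = (-4*N)*N = -4*N²)
L = -143 (L = 4 - (-4*6² - 3)*(-5 + 3)/2 = 4 - (-4*36 - 3)*(-2)/2 = 4 - (-144 - 3)*(-2)/2 = 4 - (-147)*(-2)/2 = 4 - ½*294 = 4 - 147 = -143)
Z(c, r) = I*√143 (Z(c, r) = √(0 - 143) = √(-143) = I*√143)
Z(-6, 9)*((4 - 3) - 5) = (I*√143)*((4 - 3) - 5) = (I*√143)*(1 - 5) = (I*√143)*(-4) = -4*I*√143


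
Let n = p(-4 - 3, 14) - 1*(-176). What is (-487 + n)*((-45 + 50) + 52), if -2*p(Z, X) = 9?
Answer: -35967/2 ≈ -17984.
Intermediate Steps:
p(Z, X) = -9/2 (p(Z, X) = -1/2*9 = -9/2)
n = 343/2 (n = -9/2 - 1*(-176) = -9/2 + 176 = 343/2 ≈ 171.50)
(-487 + n)*((-45 + 50) + 52) = (-487 + 343/2)*((-45 + 50) + 52) = -631*(5 + 52)/2 = -631/2*57 = -35967/2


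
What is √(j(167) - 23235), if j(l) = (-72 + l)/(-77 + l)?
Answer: I*√836422/6 ≈ 152.43*I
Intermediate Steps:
j(l) = (-72 + l)/(-77 + l)
√(j(167) - 23235) = √((-72 + 167)/(-77 + 167) - 23235) = √(95/90 - 23235) = √((1/90)*95 - 23235) = √(19/18 - 23235) = √(-418211/18) = I*√836422/6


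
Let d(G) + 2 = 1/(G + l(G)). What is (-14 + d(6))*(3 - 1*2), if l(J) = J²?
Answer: -671/42 ≈ -15.976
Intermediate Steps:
d(G) = -2 + 1/(G + G²)
(-14 + d(6))*(3 - 1*2) = (-14 + (1 - 2*6 - 2*6²)/(6*(1 + 6)))*(3 - 1*2) = (-14 + (⅙)*(1 - 12 - 2*36)/7)*(3 - 2) = (-14 + (⅙)*(⅐)*(1 - 12 - 72))*1 = (-14 + (⅙)*(⅐)*(-83))*1 = (-14 - 83/42)*1 = -671/42*1 = -671/42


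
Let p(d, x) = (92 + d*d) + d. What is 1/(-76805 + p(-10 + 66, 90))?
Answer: -1/73521 ≈ -1.3602e-5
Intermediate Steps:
p(d, x) = 92 + d + d**2 (p(d, x) = (92 + d**2) + d = 92 + d + d**2)
1/(-76805 + p(-10 + 66, 90)) = 1/(-76805 + (92 + (-10 + 66) + (-10 + 66)**2)) = 1/(-76805 + (92 + 56 + 56**2)) = 1/(-76805 + (92 + 56 + 3136)) = 1/(-76805 + 3284) = 1/(-73521) = -1/73521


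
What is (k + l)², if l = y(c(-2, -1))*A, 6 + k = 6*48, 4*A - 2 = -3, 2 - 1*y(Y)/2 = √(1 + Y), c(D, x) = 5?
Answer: (562 + √6)²/4 ≈ 79651.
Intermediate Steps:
y(Y) = 4 - 2*√(1 + Y)
A = -¼ (A = ½ + (¼)*(-3) = ½ - ¾ = -¼ ≈ -0.25000)
k = 282 (k = -6 + 6*48 = -6 + 288 = 282)
l = -1 + √6/2 (l = (4 - 2*√(1 + 5))*(-¼) = (4 - 2*√6)*(-¼) = -1 + √6/2 ≈ 0.22474)
(k + l)² = (282 + (-1 + √6/2))² = (281 + √6/2)²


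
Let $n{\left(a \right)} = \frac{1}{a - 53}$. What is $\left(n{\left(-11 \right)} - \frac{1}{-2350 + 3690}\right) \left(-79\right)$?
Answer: $\frac{27729}{21440} \approx 1.2933$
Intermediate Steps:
$n{\left(a \right)} = \frac{1}{-53 + a}$
$\left(n{\left(-11 \right)} - \frac{1}{-2350 + 3690}\right) \left(-79\right) = \left(\frac{1}{-53 - 11} - \frac{1}{-2350 + 3690}\right) \left(-79\right) = \left(\frac{1}{-64} - \frac{1}{1340}\right) \left(-79\right) = \left(- \frac{1}{64} - \frac{1}{1340}\right) \left(-79\right) = \left(- \frac{351}{21440}\right) \left(-79\right) = \frac{27729}{21440}$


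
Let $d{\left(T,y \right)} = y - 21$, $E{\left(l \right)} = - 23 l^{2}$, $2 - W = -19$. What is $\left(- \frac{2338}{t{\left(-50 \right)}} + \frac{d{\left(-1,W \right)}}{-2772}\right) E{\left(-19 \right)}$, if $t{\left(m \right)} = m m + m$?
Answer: $\frac{1386601}{175} \approx 7923.4$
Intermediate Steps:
$W = 21$ ($W = 2 - -19 = 2 + 19 = 21$)
$t{\left(m \right)} = m + m^{2}$ ($t{\left(m \right)} = m^{2} + m = m + m^{2}$)
$d{\left(T,y \right)} = -21 + y$
$\left(- \frac{2338}{t{\left(-50 \right)}} + \frac{d{\left(-1,W \right)}}{-2772}\right) E{\left(-19 \right)} = \left(- \frac{2338}{\left(-50\right) \left(1 - 50\right)} + \frac{-21 + 21}{-2772}\right) \left(- 23 \left(-19\right)^{2}\right) = \left(- \frac{2338}{\left(-50\right) \left(-49\right)} + 0 \left(- \frac{1}{2772}\right)\right) \left(\left(-23\right) 361\right) = \left(- \frac{2338}{2450} + 0\right) \left(-8303\right) = \left(\left(-2338\right) \frac{1}{2450} + 0\right) \left(-8303\right) = \left(- \frac{167}{175} + 0\right) \left(-8303\right) = \left(- \frac{167}{175}\right) \left(-8303\right) = \frac{1386601}{175}$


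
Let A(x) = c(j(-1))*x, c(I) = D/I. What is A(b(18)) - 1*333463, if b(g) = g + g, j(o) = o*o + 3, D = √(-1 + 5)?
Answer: -333445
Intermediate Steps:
D = 2 (D = √4 = 2)
j(o) = 3 + o² (j(o) = o² + 3 = 3 + o²)
b(g) = 2*g
c(I) = 2/I
A(x) = x/2 (A(x) = (2/(3 + (-1)²))*x = (2/(3 + 1))*x = (2/4)*x = (2*(¼))*x = x/2)
A(b(18)) - 1*333463 = (2*18)/2 - 1*333463 = (½)*36 - 333463 = 18 - 333463 = -333445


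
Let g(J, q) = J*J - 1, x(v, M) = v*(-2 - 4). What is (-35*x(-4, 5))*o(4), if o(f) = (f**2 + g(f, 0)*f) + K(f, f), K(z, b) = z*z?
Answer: -77280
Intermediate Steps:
x(v, M) = -6*v (x(v, M) = v*(-6) = -6*v)
g(J, q) = -1 + J**2 (g(J, q) = J**2 - 1 = -1 + J**2)
K(z, b) = z**2
o(f) = 2*f**2 + f*(-1 + f**2) (o(f) = (f**2 + (-1 + f**2)*f) + f**2 = (f**2 + f*(-1 + f**2)) + f**2 = 2*f**2 + f*(-1 + f**2))
(-35*x(-4, 5))*o(4) = (-(-210)*(-4))*(4*(-1 + 4**2 + 2*4)) = (-35*24)*(4*(-1 + 16 + 8)) = -3360*23 = -840*92 = -77280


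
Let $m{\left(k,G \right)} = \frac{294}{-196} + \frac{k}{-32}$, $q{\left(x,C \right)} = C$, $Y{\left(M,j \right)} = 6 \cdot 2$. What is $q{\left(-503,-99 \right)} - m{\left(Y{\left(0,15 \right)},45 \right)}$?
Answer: $- \frac{777}{8} \approx -97.125$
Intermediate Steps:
$Y{\left(M,j \right)} = 12$
$m{\left(k,G \right)} = - \frac{3}{2} - \frac{k}{32}$ ($m{\left(k,G \right)} = 294 \left(- \frac{1}{196}\right) + k \left(- \frac{1}{32}\right) = - \frac{3}{2} - \frac{k}{32}$)
$q{\left(-503,-99 \right)} - m{\left(Y{\left(0,15 \right)},45 \right)} = -99 - \left(- \frac{3}{2} - \frac{3}{8}\right) = -99 - - \frac{15}{8} = -99 + \frac{15}{8} = - \frac{777}{8}$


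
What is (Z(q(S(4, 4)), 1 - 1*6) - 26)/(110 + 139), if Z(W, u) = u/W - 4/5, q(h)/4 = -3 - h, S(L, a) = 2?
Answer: -177/1660 ≈ -0.10663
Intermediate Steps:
q(h) = -12 - 4*h (q(h) = 4*(-3 - h) = -12 - 4*h)
Z(W, u) = -⅘ + u/W (Z(W, u) = u/W - 4*⅕ = u/W - ⅘ = -⅘ + u/W)
(Z(q(S(4, 4)), 1 - 1*6) - 26)/(110 + 139) = ((-⅘ + (1 - 1*6)/(-12 - 4*2)) - 26)/(110 + 139) = ((-⅘ + (1 - 6)/(-12 - 8)) - 26)/249 = ((-⅘ - 5/(-20)) - 26)*(1/249) = ((-⅘ - 5*(-1/20)) - 26)*(1/249) = ((-⅘ + ¼) - 26)*(1/249) = (-11/20 - 26)*(1/249) = -531/20*1/249 = -177/1660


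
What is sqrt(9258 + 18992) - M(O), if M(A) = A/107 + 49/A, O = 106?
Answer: -16479/11342 + 5*sqrt(1130) ≈ 166.62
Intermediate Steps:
M(A) = 49/A + A/107 (M(A) = A*(1/107) + 49/A = A/107 + 49/A = 49/A + A/107)
sqrt(9258 + 18992) - M(O) = sqrt(9258 + 18992) - (49/106 + (1/107)*106) = sqrt(28250) - (49*(1/106) + 106/107) = 5*sqrt(1130) - (49/106 + 106/107) = 5*sqrt(1130) - 1*16479/11342 = 5*sqrt(1130) - 16479/11342 = -16479/11342 + 5*sqrt(1130)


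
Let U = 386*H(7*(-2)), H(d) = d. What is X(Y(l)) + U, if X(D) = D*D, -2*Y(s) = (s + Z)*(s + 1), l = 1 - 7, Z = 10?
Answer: -5304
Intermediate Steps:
l = -6
Y(s) = -(1 + s)*(10 + s)/2 (Y(s) = -(s + 10)*(s + 1)/2 = -(10 + s)*(1 + s)/2 = -(1 + s)*(10 + s)/2)
X(D) = D²
U = -5404 (U = 386*(7*(-2)) = 386*(-14) = -5404)
X(Y(l)) + U = (-5 - 11/2*(-6) - ½*(-6)²)² - 5404 = (-5 + 33 - ½*36)² - 5404 = (-5 + 33 - 18)² - 5404 = 10² - 5404 = 100 - 5404 = -5304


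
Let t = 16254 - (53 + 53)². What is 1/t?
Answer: 1/5018 ≈ 0.00019928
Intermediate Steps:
t = 5018 (t = 16254 - 1*106² = 16254 - 1*11236 = 16254 - 11236 = 5018)
1/t = 1/5018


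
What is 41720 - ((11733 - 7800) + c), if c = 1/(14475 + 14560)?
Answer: 1097145544/29035 ≈ 37787.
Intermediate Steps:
c = 1/29035 ≈ 3.4441e-5
41720 - ((11733 - 7800) + c) = 41720 - ((11733 - 7800) + 1/29035) = 41720 - (3933 + 1/29035) = 41720 - 1*114194656/29035 = 41720 - 114194656/29035 = 1097145544/29035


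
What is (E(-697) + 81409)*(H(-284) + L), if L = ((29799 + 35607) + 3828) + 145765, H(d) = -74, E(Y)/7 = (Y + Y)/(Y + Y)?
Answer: 17498333800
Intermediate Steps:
E(Y) = 7 (E(Y) = 7*((Y + Y)/(Y + Y)) = 7*((2*Y)/((2*Y))) = 7*((2*Y)*(1/(2*Y))) = 7*1 = 7)
L = 214999 (L = (65406 + 3828) + 145765 = 69234 + 145765 = 214999)
(E(-697) + 81409)*(H(-284) + L) = (7 + 81409)*(-74 + 214999) = 81416*214925 = 17498333800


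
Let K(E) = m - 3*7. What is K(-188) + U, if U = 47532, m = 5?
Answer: 47516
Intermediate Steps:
K(E) = -16 (K(E) = 5 - 3*7 = 5 - 21 = -16)
K(-188) + U = -16 + 47532 = 47516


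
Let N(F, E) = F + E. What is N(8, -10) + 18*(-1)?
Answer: -20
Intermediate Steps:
N(F, E) = E + F
N(8, -10) + 18*(-1) = (-10 + 8) + 18*(-1) = -2 - 18 = -20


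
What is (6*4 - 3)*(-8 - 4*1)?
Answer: -252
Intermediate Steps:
(6*4 - 3)*(-8 - 4*1) = (24 - 3)*(-8 - 4) = 21*(-12) = -252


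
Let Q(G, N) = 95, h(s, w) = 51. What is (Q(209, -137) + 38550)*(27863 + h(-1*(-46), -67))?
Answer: 1078736530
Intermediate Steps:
(Q(209, -137) + 38550)*(27863 + h(-1*(-46), -67)) = (95 + 38550)*(27863 + 51) = 38645*27914 = 1078736530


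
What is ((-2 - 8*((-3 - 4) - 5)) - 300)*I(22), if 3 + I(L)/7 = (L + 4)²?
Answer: -970466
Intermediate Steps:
I(L) = -21 + 7*(4 + L)² (I(L) = -21 + 7*(L + 4)² = -21 + 7*(4 + L)²)
((-2 - 8*((-3 - 4) - 5)) - 300)*I(22) = ((-2 - 8*((-3 - 4) - 5)) - 300)*(-21 + 7*(4 + 22)²) = ((-2 - 8*(-7 - 5)) - 300)*(-21 + 7*26²) = ((-2 - 8*(-12)) - 300)*(-21 + 7*676) = ((-2 + 96) - 300)*(-21 + 4732) = (94 - 300)*4711 = -206*4711 = -970466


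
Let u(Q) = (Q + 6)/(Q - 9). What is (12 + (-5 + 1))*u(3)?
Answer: -12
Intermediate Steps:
u(Q) = (6 + Q)/(-9 + Q)
(12 + (-5 + 1))*u(3) = (12 + (-5 + 1))*((6 + 3)/(-9 + 3)) = (12 - 4)*(9/(-6)) = 8*(-⅙*9) = 8*(-3/2) = -12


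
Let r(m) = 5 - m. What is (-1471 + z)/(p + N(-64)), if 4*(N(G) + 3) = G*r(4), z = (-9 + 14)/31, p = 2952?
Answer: -45596/90923 ≈ -0.50148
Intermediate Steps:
z = 5/31 (z = (1/31)*5 = 5/31 ≈ 0.16129)
N(G) = -3 + G/4 (N(G) = -3 + (G*(5 - 1*4))/4 = -3 + (G*(5 - 4))/4 = -3 + (G*1)/4 = -3 + G/4)
(-1471 + z)/(p + N(-64)) = (-1471 + 5/31)/(2952 + (-3 + (¼)*(-64))) = -45596/(31*(2952 + (-3 - 16))) = -45596/(31*(2952 - 19)) = -45596/31/2933 = -45596/31*1/2933 = -45596/90923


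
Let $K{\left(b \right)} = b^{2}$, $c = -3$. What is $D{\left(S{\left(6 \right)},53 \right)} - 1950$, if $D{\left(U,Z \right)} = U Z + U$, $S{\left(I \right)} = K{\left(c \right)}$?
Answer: $-1464$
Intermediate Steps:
$S{\left(I \right)} = 9$ ($S{\left(I \right)} = \left(-3\right)^{2} = 9$)
$D{\left(U,Z \right)} = U + U Z$
$D{\left(S{\left(6 \right)},53 \right)} - 1950 = 9 \left(1 + 53\right) - 1950 = 9 \cdot 54 - 1950 = 486 - 1950 = -1464$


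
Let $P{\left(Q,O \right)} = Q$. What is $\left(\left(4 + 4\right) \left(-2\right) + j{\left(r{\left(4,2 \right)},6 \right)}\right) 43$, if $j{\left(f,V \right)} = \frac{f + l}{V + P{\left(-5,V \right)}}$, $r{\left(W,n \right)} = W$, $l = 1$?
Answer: $-473$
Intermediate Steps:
$j{\left(f,V \right)} = \frac{1 + f}{-5 + V}$ ($j{\left(f,V \right)} = \frac{f + 1}{V - 5} = \frac{1 + f}{-5 + V}$)
$\left(\left(4 + 4\right) \left(-2\right) + j{\left(r{\left(4,2 \right)},6 \right)}\right) 43 = \left(\left(4 + 4\right) \left(-2\right) + \frac{1 + 4}{-5 + 6}\right) 43 = \left(8 \left(-2\right) + 1^{-1} \cdot 5\right) 43 = \left(-16 + 1 \cdot 5\right) 43 = \left(-16 + 5\right) 43 = \left(-11\right) 43 = -473$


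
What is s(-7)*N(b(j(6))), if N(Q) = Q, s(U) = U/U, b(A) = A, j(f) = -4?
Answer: -4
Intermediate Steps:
s(U) = 1
s(-7)*N(b(j(6))) = 1*(-4) = -4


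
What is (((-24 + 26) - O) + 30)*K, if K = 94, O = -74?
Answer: 9964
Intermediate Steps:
(((-24 + 26) - O) + 30)*K = (((-24 + 26) - 1*(-74)) + 30)*94 = ((2 + 74) + 30)*94 = (76 + 30)*94 = 106*94 = 9964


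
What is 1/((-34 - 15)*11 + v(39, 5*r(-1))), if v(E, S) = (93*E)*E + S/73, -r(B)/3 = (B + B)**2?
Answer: 73/10286662 ≈ 7.0966e-6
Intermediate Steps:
r(B) = -12*B**2 (r(B) = -3*(B + B)**2 = -3*4*B**2 = -12*B**2)
v(E, S) = 93*E**2 + S/73 (v(E, S) = 93*E**2 + S*(1/73) = 93*E**2 + S/73)
1/((-34 - 15)*11 + v(39, 5*r(-1))) = 1/((-34 - 15)*11 + (93*39**2 + (5*(-12*(-1)**2))/73)) = 1/(-49*11 + (93*1521 + (5*(-12*1))/73)) = 1/(-539 + (141453 + (5*(-12))/73)) = 1/(-539 + (141453 + (1/73)*(-60))) = 1/(-539 + (141453 - 60/73)) = 1/(-539 + 10326009/73) = 1/(10286662/73) = 73/10286662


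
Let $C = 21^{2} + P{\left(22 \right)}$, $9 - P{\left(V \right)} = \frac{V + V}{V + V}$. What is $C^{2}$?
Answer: $201601$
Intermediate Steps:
$P{\left(V \right)} = 8$ ($P{\left(V \right)} = 9 - \frac{V + V}{V + V} = 9 - \frac{2 V}{2 V} = 9 - 2 V \frac{1}{2 V} = 9 - 1 = 8$)
$C = 449$ ($C = 21^{2} + 8 = 441 + 8 = 449$)
$C^{2} = 449^{2} = 201601$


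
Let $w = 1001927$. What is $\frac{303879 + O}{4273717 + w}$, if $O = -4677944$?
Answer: $- \frac{4374065}{5275644} \approx -0.82911$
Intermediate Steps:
$\frac{303879 + O}{4273717 + w} = \frac{303879 - 4677944}{4273717 + 1001927} = - \frac{4374065}{5275644}$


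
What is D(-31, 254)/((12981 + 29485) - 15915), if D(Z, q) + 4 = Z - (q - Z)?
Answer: -320/26551 ≈ -0.012052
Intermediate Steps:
D(Z, q) = -4 - q + 2*Z (D(Z, q) = -4 + (Z - (q - Z)) = -4 + (Z + (Z - q)) = -4 + (-q + 2*Z) = -4 - q + 2*Z)
D(-31, 254)/((12981 + 29485) - 15915) = (-4 - 1*254 + 2*(-31))/((12981 + 29485) - 15915) = (-4 - 254 - 62)/(42466 - 15915) = -320/26551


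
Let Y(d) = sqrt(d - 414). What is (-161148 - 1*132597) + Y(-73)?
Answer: -293745 + I*sqrt(487) ≈ -2.9375e+5 + 22.068*I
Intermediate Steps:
Y(d) = sqrt(-414 + d)
(-161148 - 1*132597) + Y(-73) = (-161148 - 1*132597) + sqrt(-414 - 73) = (-161148 - 132597) + sqrt(-487) = -293745 + I*sqrt(487)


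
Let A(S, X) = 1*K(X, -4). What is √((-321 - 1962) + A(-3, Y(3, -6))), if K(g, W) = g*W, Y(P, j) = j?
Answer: 3*I*√251 ≈ 47.529*I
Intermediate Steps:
K(g, W) = W*g
A(S, X) = -4*X (A(S, X) = 1*(-4*X) = -4*X)
√((-321 - 1962) + A(-3, Y(3, -6))) = √((-321 - 1962) - 4*(-6)) = √(-2283 + 24) = √(-2259) = 3*I*√251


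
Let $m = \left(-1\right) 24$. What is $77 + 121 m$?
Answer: $-2827$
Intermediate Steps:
$m = -24$
$77 + 121 m = 77 + 121 \left(-24\right) = 77 - 2904 = -2827$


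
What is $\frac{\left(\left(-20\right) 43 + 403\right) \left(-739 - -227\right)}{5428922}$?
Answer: $\frac{116992}{2714461} \approx 0.0431$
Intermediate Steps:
$\frac{\left(\left(-20\right) 43 + 403\right) \left(-739 - -227\right)}{5428922} = \left(-860 + 403\right) \left(-739 + 227\right) \frac{1}{5428922} = \left(-457\right) \left(-512\right) \frac{1}{5428922} = 233984 \cdot \frac{1}{5428922} = \frac{116992}{2714461}$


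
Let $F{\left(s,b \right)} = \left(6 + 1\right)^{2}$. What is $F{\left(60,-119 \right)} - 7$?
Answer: $42$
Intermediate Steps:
$F{\left(s,b \right)} = 49$ ($F{\left(s,b \right)} = 7^{2} = 49$)
$F{\left(60,-119 \right)} - 7 = 49 - 7 = 42$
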